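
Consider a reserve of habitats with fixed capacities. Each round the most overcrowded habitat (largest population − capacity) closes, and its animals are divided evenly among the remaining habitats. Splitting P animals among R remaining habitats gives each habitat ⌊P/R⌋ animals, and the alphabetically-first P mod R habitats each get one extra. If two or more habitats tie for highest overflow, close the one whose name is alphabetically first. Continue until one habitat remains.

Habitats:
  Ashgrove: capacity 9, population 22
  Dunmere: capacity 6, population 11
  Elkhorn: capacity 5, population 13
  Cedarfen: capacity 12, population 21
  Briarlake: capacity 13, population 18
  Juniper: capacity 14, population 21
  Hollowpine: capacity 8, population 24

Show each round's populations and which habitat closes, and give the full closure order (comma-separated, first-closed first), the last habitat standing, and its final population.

Round 1: Ashgrove=22 Briarlake=18 Cedarfen=21 Dunmere=11 Elkhorn=13 Hollowpine=24 Juniper=21 → close Hollowpine (overflow 16)
  24÷6 = 4 each, +1 to first 0
Round 2: Ashgrove=26 Briarlake=22 Cedarfen=25 Dunmere=15 Elkhorn=17 Juniper=25 → close Ashgrove (overflow 17)
  26÷5 = 5 each, +1 to first 1
Round 3: Briarlake=28 Cedarfen=30 Dunmere=20 Elkhorn=22 Juniper=30 → close Cedarfen (overflow 18)
  30÷4 = 7 each, +1 to first 2
Round 4: Briarlake=36 Dunmere=28 Elkhorn=29 Juniper=37 → close Elkhorn (overflow 24)
  29÷3 = 9 each, +1 to first 2
Round 5: Briarlake=46 Dunmere=38 Juniper=46 → close Briarlake (overflow 33)
  46÷2 = 23 each, +1 to first 0
Round 6: Dunmere=61 Juniper=69 → close Dunmere (overflow 55)
  61÷1 = 61 each, +1 to first 0

Closure order: Hollowpine, Ashgrove, Cedarfen, Elkhorn, Briarlake, Dunmere
Last habitat: Juniper with 130 animals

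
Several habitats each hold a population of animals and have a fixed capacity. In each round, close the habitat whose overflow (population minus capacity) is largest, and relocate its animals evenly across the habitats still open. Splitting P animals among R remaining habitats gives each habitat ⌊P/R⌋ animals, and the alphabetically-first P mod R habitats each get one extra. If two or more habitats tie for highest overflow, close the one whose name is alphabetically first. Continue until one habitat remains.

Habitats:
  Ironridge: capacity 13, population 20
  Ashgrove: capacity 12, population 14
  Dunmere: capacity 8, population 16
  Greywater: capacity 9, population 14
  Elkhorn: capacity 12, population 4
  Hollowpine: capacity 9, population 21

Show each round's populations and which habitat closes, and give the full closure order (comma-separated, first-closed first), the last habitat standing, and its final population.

Round 1: Ashgrove=14 Dunmere=16 Elkhorn=4 Greywater=14 Hollowpine=21 Ironridge=20 → close Hollowpine (overflow 12)
  21÷5 = 4 each, +1 to first 1
Round 2: Ashgrove=19 Dunmere=20 Elkhorn=8 Greywater=18 Ironridge=24 → close Dunmere (overflow 12)
  20÷4 = 5 each, +1 to first 0
Round 3: Ashgrove=24 Elkhorn=13 Greywater=23 Ironridge=29 → close Ironridge (overflow 16)
  29÷3 = 9 each, +1 to first 2
Round 4: Ashgrove=34 Elkhorn=23 Greywater=32 → close Greywater (overflow 23)
  32÷2 = 16 each, +1 to first 0
Round 5: Ashgrove=50 Elkhorn=39 → close Ashgrove (overflow 38)
  50÷1 = 50 each, +1 to first 0

Closure order: Hollowpine, Dunmere, Ironridge, Greywater, Ashgrove
Last habitat: Elkhorn with 89 animals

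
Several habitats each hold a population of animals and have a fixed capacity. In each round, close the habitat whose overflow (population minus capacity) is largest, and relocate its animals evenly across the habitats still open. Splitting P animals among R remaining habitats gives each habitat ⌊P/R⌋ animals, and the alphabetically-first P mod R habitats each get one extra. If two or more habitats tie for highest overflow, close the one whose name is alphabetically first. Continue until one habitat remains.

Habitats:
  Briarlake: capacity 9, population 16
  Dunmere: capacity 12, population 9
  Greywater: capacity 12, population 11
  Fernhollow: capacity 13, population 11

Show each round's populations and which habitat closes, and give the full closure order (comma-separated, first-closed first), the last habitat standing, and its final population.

Closure order: Briarlake, Greywater, Dunmere
Last habitat: Fernhollow with 47 animals

Round 1: Briarlake=16 Dunmere=9 Fernhollow=11 Greywater=11 → close Briarlake (overflow 7)
  16÷3 = 5 each, +1 to first 1
Round 2: Dunmere=15 Fernhollow=16 Greywater=16 → close Greywater (overflow 4)
  16÷2 = 8 each, +1 to first 0
Round 3: Dunmere=23 Fernhollow=24 → close Dunmere (overflow 11)
  23÷1 = 23 each, +1 to first 0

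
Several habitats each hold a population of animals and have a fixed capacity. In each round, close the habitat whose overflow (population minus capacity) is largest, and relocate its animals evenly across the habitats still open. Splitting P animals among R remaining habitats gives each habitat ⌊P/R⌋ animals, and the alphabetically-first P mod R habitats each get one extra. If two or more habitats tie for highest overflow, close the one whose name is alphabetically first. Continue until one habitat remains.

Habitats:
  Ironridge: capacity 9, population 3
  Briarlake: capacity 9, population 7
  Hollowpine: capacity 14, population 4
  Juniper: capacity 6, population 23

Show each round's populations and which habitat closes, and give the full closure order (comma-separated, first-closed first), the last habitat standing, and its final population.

Round 1: Briarlake=7 Hollowpine=4 Ironridge=3 Juniper=23 → close Juniper (overflow 17)
  23÷3 = 7 each, +1 to first 2
Round 2: Briarlake=15 Hollowpine=12 Ironridge=10 → close Briarlake (overflow 6)
  15÷2 = 7 each, +1 to first 1
Round 3: Hollowpine=20 Ironridge=17 → close Ironridge (overflow 8)
  17÷1 = 17 each, +1 to first 0

Closure order: Juniper, Briarlake, Ironridge
Last habitat: Hollowpine with 37 animals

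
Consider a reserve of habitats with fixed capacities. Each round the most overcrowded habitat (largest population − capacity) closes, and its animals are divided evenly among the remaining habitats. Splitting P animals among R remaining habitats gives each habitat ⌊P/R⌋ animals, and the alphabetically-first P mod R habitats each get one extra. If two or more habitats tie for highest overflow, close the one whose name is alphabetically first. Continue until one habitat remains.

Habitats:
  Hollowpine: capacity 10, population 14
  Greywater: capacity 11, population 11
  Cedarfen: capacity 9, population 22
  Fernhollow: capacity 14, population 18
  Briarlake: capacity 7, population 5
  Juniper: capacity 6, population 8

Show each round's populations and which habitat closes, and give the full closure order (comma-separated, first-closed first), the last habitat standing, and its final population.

Closure order: Cedarfen, Fernhollow, Hollowpine, Juniper, Briarlake
Last habitat: Greywater with 78 animals

Round 1: Briarlake=5 Cedarfen=22 Fernhollow=18 Greywater=11 Hollowpine=14 Juniper=8 → close Cedarfen (overflow 13)
  22÷5 = 4 each, +1 to first 2
Round 2: Briarlake=10 Fernhollow=23 Greywater=15 Hollowpine=18 Juniper=12 → close Fernhollow (overflow 9)
  23÷4 = 5 each, +1 to first 3
Round 3: Briarlake=16 Greywater=21 Hollowpine=24 Juniper=17 → close Hollowpine (overflow 14)
  24÷3 = 8 each, +1 to first 0
Round 4: Briarlake=24 Greywater=29 Juniper=25 → close Juniper (overflow 19)
  25÷2 = 12 each, +1 to first 1
Round 5: Briarlake=37 Greywater=41 → close Briarlake (overflow 30)
  37÷1 = 37 each, +1 to first 0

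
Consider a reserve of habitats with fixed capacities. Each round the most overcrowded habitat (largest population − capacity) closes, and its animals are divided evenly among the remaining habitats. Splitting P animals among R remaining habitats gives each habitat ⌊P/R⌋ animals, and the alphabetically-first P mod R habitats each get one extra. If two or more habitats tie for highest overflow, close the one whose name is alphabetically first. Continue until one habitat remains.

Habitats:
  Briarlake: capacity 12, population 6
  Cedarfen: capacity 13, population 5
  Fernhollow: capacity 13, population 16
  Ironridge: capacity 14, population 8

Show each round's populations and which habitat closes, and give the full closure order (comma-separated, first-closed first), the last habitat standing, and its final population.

Round 1: Briarlake=6 Cedarfen=5 Fernhollow=16 Ironridge=8 → close Fernhollow (overflow 3)
  16÷3 = 5 each, +1 to first 1
Round 2: Briarlake=12 Cedarfen=10 Ironridge=13 → close Briarlake (overflow 0)
  12÷2 = 6 each, +1 to first 0
Round 3: Cedarfen=16 Ironridge=19 → close Ironridge (overflow 5)
  19÷1 = 19 each, +1 to first 0

Closure order: Fernhollow, Briarlake, Ironridge
Last habitat: Cedarfen with 35 animals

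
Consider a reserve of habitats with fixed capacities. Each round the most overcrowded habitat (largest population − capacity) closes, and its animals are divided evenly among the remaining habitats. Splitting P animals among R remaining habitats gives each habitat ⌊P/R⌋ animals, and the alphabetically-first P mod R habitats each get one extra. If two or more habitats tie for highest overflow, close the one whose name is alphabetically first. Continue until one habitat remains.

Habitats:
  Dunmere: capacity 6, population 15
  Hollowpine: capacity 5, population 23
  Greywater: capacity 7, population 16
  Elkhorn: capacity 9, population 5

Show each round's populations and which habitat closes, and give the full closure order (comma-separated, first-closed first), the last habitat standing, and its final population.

Closure order: Hollowpine, Dunmere, Greywater
Last habitat: Elkhorn with 59 animals

Round 1: Dunmere=15 Elkhorn=5 Greywater=16 Hollowpine=23 → close Hollowpine (overflow 18)
  23÷3 = 7 each, +1 to first 2
Round 2: Dunmere=23 Elkhorn=13 Greywater=23 → close Dunmere (overflow 17)
  23÷2 = 11 each, +1 to first 1
Round 3: Elkhorn=25 Greywater=34 → close Greywater (overflow 27)
  34÷1 = 34 each, +1 to first 0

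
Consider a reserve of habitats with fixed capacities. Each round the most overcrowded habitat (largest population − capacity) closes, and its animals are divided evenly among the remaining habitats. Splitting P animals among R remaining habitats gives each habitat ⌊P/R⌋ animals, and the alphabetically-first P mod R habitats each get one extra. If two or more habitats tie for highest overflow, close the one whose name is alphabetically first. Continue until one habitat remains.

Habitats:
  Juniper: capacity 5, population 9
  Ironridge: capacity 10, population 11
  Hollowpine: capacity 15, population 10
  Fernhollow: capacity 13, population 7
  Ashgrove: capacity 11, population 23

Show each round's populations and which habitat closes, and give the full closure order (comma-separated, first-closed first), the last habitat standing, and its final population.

Closure order: Ashgrove, Juniper, Ironridge, Fernhollow
Last habitat: Hollowpine with 60 animals

Round 1: Ashgrove=23 Fernhollow=7 Hollowpine=10 Ironridge=11 Juniper=9 → close Ashgrove (overflow 12)
  23÷4 = 5 each, +1 to first 3
Round 2: Fernhollow=13 Hollowpine=16 Ironridge=17 Juniper=14 → close Juniper (overflow 9)
  14÷3 = 4 each, +1 to first 2
Round 3: Fernhollow=18 Hollowpine=21 Ironridge=21 → close Ironridge (overflow 11)
  21÷2 = 10 each, +1 to first 1
Round 4: Fernhollow=29 Hollowpine=31 → close Fernhollow (overflow 16)
  29÷1 = 29 each, +1 to first 0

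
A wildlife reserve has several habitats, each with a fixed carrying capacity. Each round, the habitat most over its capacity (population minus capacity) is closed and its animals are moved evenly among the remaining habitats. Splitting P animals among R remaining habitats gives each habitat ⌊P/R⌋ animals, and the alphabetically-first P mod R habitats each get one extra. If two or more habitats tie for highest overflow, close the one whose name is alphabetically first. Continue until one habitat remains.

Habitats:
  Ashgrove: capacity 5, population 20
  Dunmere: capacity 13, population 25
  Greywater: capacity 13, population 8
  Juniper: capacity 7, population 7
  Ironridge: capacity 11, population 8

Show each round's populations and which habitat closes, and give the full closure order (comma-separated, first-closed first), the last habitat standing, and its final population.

Closure order: Ashgrove, Dunmere, Juniper, Ironridge
Last habitat: Greywater with 68 animals

Round 1: Ashgrove=20 Dunmere=25 Greywater=8 Ironridge=8 Juniper=7 → close Ashgrove (overflow 15)
  20÷4 = 5 each, +1 to first 0
Round 2: Dunmere=30 Greywater=13 Ironridge=13 Juniper=12 → close Dunmere (overflow 17)
  30÷3 = 10 each, +1 to first 0
Round 3: Greywater=23 Ironridge=23 Juniper=22 → close Juniper (overflow 15)
  22÷2 = 11 each, +1 to first 0
Round 4: Greywater=34 Ironridge=34 → close Ironridge (overflow 23)
  34÷1 = 34 each, +1 to first 0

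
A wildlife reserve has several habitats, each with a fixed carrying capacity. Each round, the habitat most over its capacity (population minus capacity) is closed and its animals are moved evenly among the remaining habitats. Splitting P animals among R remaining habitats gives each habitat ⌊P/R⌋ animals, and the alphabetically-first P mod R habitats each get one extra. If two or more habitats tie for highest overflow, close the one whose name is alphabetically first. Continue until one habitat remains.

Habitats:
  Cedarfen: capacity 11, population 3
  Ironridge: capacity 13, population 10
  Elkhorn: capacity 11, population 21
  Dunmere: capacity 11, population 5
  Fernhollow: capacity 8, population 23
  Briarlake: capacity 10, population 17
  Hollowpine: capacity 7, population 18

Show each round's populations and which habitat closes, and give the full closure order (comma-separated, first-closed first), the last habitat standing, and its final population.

Round 1: Briarlake=17 Cedarfen=3 Dunmere=5 Elkhorn=21 Fernhollow=23 Hollowpine=18 Ironridge=10 → close Fernhollow (overflow 15)
  23÷6 = 3 each, +1 to first 5
Round 2: Briarlake=21 Cedarfen=7 Dunmere=9 Elkhorn=25 Hollowpine=22 Ironridge=13 → close Hollowpine (overflow 15)
  22÷5 = 4 each, +1 to first 2
Round 3: Briarlake=26 Cedarfen=12 Dunmere=13 Elkhorn=29 Ironridge=17 → close Elkhorn (overflow 18)
  29÷4 = 7 each, +1 to first 1
Round 4: Briarlake=34 Cedarfen=19 Dunmere=20 Ironridge=24 → close Briarlake (overflow 24)
  34÷3 = 11 each, +1 to first 1
Round 5: Cedarfen=31 Dunmere=31 Ironridge=35 → close Ironridge (overflow 22)
  35÷2 = 17 each, +1 to first 1
Round 6: Cedarfen=49 Dunmere=48 → close Cedarfen (overflow 38)
  49÷1 = 49 each, +1 to first 0

Closure order: Fernhollow, Hollowpine, Elkhorn, Briarlake, Ironridge, Cedarfen
Last habitat: Dunmere with 97 animals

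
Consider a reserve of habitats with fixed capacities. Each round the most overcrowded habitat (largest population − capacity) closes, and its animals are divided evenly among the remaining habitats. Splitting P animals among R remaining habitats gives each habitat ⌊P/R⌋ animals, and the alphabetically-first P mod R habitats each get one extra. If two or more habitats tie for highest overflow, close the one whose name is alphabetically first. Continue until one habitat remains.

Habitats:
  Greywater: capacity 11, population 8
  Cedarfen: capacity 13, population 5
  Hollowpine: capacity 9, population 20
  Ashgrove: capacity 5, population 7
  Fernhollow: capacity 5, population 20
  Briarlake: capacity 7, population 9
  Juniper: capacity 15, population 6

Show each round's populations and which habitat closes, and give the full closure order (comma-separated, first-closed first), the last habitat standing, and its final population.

Round 1: Ashgrove=7 Briarlake=9 Cedarfen=5 Fernhollow=20 Greywater=8 Hollowpine=20 Juniper=6 → close Fernhollow (overflow 15)
  20÷6 = 3 each, +1 to first 2
Round 2: Ashgrove=11 Briarlake=13 Cedarfen=8 Greywater=11 Hollowpine=23 Juniper=9 → close Hollowpine (overflow 14)
  23÷5 = 4 each, +1 to first 3
Round 3: Ashgrove=16 Briarlake=18 Cedarfen=13 Greywater=15 Juniper=13 → close Ashgrove (overflow 11)
  16÷4 = 4 each, +1 to first 0
Round 4: Briarlake=22 Cedarfen=17 Greywater=19 Juniper=17 → close Briarlake (overflow 15)
  22÷3 = 7 each, +1 to first 1
Round 5: Cedarfen=25 Greywater=26 Juniper=24 → close Greywater (overflow 15)
  26÷2 = 13 each, +1 to first 0
Round 6: Cedarfen=38 Juniper=37 → close Cedarfen (overflow 25)
  38÷1 = 38 each, +1 to first 0

Closure order: Fernhollow, Hollowpine, Ashgrove, Briarlake, Greywater, Cedarfen
Last habitat: Juniper with 75 animals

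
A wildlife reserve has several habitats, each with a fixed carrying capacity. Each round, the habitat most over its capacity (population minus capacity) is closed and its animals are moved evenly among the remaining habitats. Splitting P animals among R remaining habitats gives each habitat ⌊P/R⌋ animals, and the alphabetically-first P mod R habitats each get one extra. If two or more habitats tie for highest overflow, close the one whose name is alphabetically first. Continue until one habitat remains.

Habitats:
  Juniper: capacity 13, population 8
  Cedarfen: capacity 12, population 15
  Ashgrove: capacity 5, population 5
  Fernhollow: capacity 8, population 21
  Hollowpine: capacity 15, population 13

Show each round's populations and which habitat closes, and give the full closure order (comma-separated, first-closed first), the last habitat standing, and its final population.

Closure order: Fernhollow, Cedarfen, Ashgrove, Hollowpine
Last habitat: Juniper with 62 animals

Round 1: Ashgrove=5 Cedarfen=15 Fernhollow=21 Hollowpine=13 Juniper=8 → close Fernhollow (overflow 13)
  21÷4 = 5 each, +1 to first 1
Round 2: Ashgrove=11 Cedarfen=20 Hollowpine=18 Juniper=13 → close Cedarfen (overflow 8)
  20÷3 = 6 each, +1 to first 2
Round 3: Ashgrove=18 Hollowpine=25 Juniper=19 → close Ashgrove (overflow 13)
  18÷2 = 9 each, +1 to first 0
Round 4: Hollowpine=34 Juniper=28 → close Hollowpine (overflow 19)
  34÷1 = 34 each, +1 to first 0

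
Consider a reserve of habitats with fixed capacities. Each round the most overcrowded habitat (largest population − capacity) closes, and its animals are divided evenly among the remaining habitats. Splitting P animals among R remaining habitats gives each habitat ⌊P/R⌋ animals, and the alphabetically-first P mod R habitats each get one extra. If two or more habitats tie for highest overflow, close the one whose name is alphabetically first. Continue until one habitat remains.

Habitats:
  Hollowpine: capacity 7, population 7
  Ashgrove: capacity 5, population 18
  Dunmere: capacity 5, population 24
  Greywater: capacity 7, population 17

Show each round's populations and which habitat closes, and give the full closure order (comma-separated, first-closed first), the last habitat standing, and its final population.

Round 1: Ashgrove=18 Dunmere=24 Greywater=17 Hollowpine=7 → close Dunmere (overflow 19)
  24÷3 = 8 each, +1 to first 0
Round 2: Ashgrove=26 Greywater=25 Hollowpine=15 → close Ashgrove (overflow 21)
  26÷2 = 13 each, +1 to first 0
Round 3: Greywater=38 Hollowpine=28 → close Greywater (overflow 31)
  38÷1 = 38 each, +1 to first 0

Closure order: Dunmere, Ashgrove, Greywater
Last habitat: Hollowpine with 66 animals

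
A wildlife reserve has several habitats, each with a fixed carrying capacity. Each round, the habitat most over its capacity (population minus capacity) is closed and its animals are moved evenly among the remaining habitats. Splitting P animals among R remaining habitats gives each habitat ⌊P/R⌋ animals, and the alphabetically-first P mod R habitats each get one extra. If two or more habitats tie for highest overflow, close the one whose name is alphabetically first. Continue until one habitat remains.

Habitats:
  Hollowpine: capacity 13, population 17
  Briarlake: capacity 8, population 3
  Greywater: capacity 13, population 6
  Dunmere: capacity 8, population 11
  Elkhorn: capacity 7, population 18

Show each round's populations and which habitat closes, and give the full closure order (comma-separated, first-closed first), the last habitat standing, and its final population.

Closure order: Elkhorn, Dunmere, Hollowpine, Briarlake
Last habitat: Greywater with 55 animals

Round 1: Briarlake=3 Dunmere=11 Elkhorn=18 Greywater=6 Hollowpine=17 → close Elkhorn (overflow 11)
  18÷4 = 4 each, +1 to first 2
Round 2: Briarlake=8 Dunmere=16 Greywater=10 Hollowpine=21 → close Dunmere (overflow 8)
  16÷3 = 5 each, +1 to first 1
Round 3: Briarlake=14 Greywater=15 Hollowpine=26 → close Hollowpine (overflow 13)
  26÷2 = 13 each, +1 to first 0
Round 4: Briarlake=27 Greywater=28 → close Briarlake (overflow 19)
  27÷1 = 27 each, +1 to first 0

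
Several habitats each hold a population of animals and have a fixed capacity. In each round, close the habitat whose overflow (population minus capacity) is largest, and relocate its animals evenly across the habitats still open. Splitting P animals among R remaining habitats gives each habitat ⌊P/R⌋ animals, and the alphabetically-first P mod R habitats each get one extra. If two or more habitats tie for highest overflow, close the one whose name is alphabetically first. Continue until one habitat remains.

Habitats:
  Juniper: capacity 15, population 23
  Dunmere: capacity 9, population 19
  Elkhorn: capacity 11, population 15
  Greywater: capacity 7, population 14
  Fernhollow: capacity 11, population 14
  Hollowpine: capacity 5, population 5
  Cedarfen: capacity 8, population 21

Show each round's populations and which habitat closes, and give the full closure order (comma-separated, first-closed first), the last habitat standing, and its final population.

Closure order: Cedarfen, Dunmere, Greywater, Juniper, Elkhorn, Fernhollow
Last habitat: Hollowpine with 111 animals

Round 1: Cedarfen=21 Dunmere=19 Elkhorn=15 Fernhollow=14 Greywater=14 Hollowpine=5 Juniper=23 → close Cedarfen (overflow 13)
  21÷6 = 3 each, +1 to first 3
Round 2: Dunmere=23 Elkhorn=19 Fernhollow=18 Greywater=17 Hollowpine=8 Juniper=26 → close Dunmere (overflow 14)
  23÷5 = 4 each, +1 to first 3
Round 3: Elkhorn=24 Fernhollow=23 Greywater=22 Hollowpine=12 Juniper=30 → close Greywater (overflow 15)
  22÷4 = 5 each, +1 to first 2
Round 4: Elkhorn=30 Fernhollow=29 Hollowpine=17 Juniper=35 → close Juniper (overflow 20)
  35÷3 = 11 each, +1 to first 2
Round 5: Elkhorn=42 Fernhollow=41 Hollowpine=28 → close Elkhorn (overflow 31)
  42÷2 = 21 each, +1 to first 0
Round 6: Fernhollow=62 Hollowpine=49 → close Fernhollow (overflow 51)
  62÷1 = 62 each, +1 to first 0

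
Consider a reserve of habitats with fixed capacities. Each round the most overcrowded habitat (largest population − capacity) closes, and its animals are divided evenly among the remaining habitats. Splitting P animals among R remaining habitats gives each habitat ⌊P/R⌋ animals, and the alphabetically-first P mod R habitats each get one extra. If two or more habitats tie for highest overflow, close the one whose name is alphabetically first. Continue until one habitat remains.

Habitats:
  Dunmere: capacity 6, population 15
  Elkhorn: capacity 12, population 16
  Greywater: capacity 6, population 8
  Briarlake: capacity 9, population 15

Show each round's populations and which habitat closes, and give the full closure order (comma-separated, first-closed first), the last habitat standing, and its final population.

Round 1: Briarlake=15 Dunmere=15 Elkhorn=16 Greywater=8 → close Dunmere (overflow 9)
  15÷3 = 5 each, +1 to first 0
Round 2: Briarlake=20 Elkhorn=21 Greywater=13 → close Briarlake (overflow 11)
  20÷2 = 10 each, +1 to first 0
Round 3: Elkhorn=31 Greywater=23 → close Elkhorn (overflow 19)
  31÷1 = 31 each, +1 to first 0

Closure order: Dunmere, Briarlake, Elkhorn
Last habitat: Greywater with 54 animals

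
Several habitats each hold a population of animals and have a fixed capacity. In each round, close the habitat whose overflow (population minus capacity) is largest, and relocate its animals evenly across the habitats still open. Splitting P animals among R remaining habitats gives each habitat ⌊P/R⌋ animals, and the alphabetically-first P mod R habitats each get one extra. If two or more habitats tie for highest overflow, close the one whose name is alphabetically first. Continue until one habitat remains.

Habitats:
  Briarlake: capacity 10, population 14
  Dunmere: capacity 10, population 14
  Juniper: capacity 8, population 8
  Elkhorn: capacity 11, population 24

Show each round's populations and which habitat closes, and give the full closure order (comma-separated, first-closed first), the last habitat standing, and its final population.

Round 1: Briarlake=14 Dunmere=14 Elkhorn=24 Juniper=8 → close Elkhorn (overflow 13)
  24÷3 = 8 each, +1 to first 0
Round 2: Briarlake=22 Dunmere=22 Juniper=16 → close Briarlake (overflow 12)
  22÷2 = 11 each, +1 to first 0
Round 3: Dunmere=33 Juniper=27 → close Dunmere (overflow 23)
  33÷1 = 33 each, +1 to first 0

Closure order: Elkhorn, Briarlake, Dunmere
Last habitat: Juniper with 60 animals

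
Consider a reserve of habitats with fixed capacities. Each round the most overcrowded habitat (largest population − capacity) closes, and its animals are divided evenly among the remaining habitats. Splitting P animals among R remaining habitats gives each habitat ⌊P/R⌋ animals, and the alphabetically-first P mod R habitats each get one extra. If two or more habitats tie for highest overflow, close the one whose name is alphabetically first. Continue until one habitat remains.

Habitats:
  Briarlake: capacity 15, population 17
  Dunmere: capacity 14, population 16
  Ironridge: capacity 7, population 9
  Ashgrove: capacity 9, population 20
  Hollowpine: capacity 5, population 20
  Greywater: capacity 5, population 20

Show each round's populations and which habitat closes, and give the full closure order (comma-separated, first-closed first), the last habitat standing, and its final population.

Round 1: Ashgrove=20 Briarlake=17 Dunmere=16 Greywater=20 Hollowpine=20 Ironridge=9 → close Greywater (overflow 15)
  20÷5 = 4 each, +1 to first 0
Round 2: Ashgrove=24 Briarlake=21 Dunmere=20 Hollowpine=24 Ironridge=13 → close Hollowpine (overflow 19)
  24÷4 = 6 each, +1 to first 0
Round 3: Ashgrove=30 Briarlake=27 Dunmere=26 Ironridge=19 → close Ashgrove (overflow 21)
  30÷3 = 10 each, +1 to first 0
Round 4: Briarlake=37 Dunmere=36 Ironridge=29 → close Briarlake (overflow 22)
  37÷2 = 18 each, +1 to first 1
Round 5: Dunmere=55 Ironridge=47 → close Dunmere (overflow 41)
  55÷1 = 55 each, +1 to first 0

Closure order: Greywater, Hollowpine, Ashgrove, Briarlake, Dunmere
Last habitat: Ironridge with 102 animals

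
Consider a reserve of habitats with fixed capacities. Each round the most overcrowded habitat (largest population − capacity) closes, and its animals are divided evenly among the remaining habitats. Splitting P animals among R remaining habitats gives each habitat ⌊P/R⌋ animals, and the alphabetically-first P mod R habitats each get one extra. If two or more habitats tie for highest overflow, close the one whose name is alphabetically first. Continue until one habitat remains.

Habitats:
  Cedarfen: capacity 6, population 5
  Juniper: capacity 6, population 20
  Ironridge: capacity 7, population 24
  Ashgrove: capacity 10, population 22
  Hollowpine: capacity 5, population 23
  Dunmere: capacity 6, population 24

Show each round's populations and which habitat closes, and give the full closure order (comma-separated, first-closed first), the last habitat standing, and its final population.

Round 1: Ashgrove=22 Cedarfen=5 Dunmere=24 Hollowpine=23 Ironridge=24 Juniper=20 → close Dunmere (overflow 18)
  24÷5 = 4 each, +1 to first 4
Round 2: Ashgrove=27 Cedarfen=10 Hollowpine=28 Ironridge=29 Juniper=24 → close Hollowpine (overflow 23)
  28÷4 = 7 each, +1 to first 0
Round 3: Ashgrove=34 Cedarfen=17 Ironridge=36 Juniper=31 → close Ironridge (overflow 29)
  36÷3 = 12 each, +1 to first 0
Round 4: Ashgrove=46 Cedarfen=29 Juniper=43 → close Juniper (overflow 37)
  43÷2 = 21 each, +1 to first 1
Round 5: Ashgrove=68 Cedarfen=50 → close Ashgrove (overflow 58)
  68÷1 = 68 each, +1 to first 0

Closure order: Dunmere, Hollowpine, Ironridge, Juniper, Ashgrove
Last habitat: Cedarfen with 118 animals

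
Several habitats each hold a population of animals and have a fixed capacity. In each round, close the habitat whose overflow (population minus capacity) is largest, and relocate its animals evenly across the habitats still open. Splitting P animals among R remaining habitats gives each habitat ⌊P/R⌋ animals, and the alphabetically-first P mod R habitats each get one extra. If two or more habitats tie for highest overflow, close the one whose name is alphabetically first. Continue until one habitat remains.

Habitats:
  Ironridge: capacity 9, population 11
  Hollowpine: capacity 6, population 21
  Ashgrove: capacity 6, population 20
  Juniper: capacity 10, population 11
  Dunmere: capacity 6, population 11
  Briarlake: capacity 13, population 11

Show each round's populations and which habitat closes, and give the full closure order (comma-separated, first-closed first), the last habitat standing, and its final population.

Closure order: Hollowpine, Ashgrove, Dunmere, Ironridge, Juniper
Last habitat: Briarlake with 85 animals

Round 1: Ashgrove=20 Briarlake=11 Dunmere=11 Hollowpine=21 Ironridge=11 Juniper=11 → close Hollowpine (overflow 15)
  21÷5 = 4 each, +1 to first 1
Round 2: Ashgrove=25 Briarlake=15 Dunmere=15 Ironridge=15 Juniper=15 → close Ashgrove (overflow 19)
  25÷4 = 6 each, +1 to first 1
Round 3: Briarlake=22 Dunmere=21 Ironridge=21 Juniper=21 → close Dunmere (overflow 15)
  21÷3 = 7 each, +1 to first 0
Round 4: Briarlake=29 Ironridge=28 Juniper=28 → close Ironridge (overflow 19)
  28÷2 = 14 each, +1 to first 0
Round 5: Briarlake=43 Juniper=42 → close Juniper (overflow 32)
  42÷1 = 42 each, +1 to first 0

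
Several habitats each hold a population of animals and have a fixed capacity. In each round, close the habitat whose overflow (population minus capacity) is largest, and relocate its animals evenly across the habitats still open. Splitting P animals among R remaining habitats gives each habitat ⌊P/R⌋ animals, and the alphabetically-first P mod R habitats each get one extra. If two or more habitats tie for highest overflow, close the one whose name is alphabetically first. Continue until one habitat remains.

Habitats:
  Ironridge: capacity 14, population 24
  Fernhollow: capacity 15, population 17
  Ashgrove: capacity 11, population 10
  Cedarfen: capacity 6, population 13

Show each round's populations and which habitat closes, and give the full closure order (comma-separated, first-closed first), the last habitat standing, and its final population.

Closure order: Ironridge, Cedarfen, Fernhollow
Last habitat: Ashgrove with 64 animals

Round 1: Ashgrove=10 Cedarfen=13 Fernhollow=17 Ironridge=24 → close Ironridge (overflow 10)
  24÷3 = 8 each, +1 to first 0
Round 2: Ashgrove=18 Cedarfen=21 Fernhollow=25 → close Cedarfen (overflow 15)
  21÷2 = 10 each, +1 to first 1
Round 3: Ashgrove=29 Fernhollow=35 → close Fernhollow (overflow 20)
  35÷1 = 35 each, +1 to first 0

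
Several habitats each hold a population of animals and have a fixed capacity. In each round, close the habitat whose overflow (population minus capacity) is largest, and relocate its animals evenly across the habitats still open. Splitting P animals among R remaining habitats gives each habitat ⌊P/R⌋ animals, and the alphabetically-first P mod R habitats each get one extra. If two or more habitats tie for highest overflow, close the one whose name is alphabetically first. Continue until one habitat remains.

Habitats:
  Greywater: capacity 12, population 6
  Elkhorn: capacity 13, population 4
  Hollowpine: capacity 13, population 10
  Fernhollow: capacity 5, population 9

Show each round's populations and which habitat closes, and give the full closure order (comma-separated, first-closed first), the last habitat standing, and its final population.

Round 1: Elkhorn=4 Fernhollow=9 Greywater=6 Hollowpine=10 → close Fernhollow (overflow 4)
  9÷3 = 3 each, +1 to first 0
Round 2: Elkhorn=7 Greywater=9 Hollowpine=13 → close Hollowpine (overflow 0)
  13÷2 = 6 each, +1 to first 1
Round 3: Elkhorn=14 Greywater=15 → close Greywater (overflow 3)
  15÷1 = 15 each, +1 to first 0

Closure order: Fernhollow, Hollowpine, Greywater
Last habitat: Elkhorn with 29 animals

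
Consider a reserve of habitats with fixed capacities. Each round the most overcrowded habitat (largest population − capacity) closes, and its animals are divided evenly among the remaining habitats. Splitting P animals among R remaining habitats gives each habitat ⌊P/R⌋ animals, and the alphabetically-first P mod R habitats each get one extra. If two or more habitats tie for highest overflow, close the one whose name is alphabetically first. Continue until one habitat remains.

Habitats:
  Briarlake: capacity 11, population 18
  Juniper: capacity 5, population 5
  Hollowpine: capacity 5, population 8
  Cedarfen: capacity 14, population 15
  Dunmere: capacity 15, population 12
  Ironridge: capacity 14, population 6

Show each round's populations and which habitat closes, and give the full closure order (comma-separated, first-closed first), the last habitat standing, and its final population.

Round 1: Briarlake=18 Cedarfen=15 Dunmere=12 Hollowpine=8 Ironridge=6 Juniper=5 → close Briarlake (overflow 7)
  18÷5 = 3 each, +1 to first 3
Round 2: Cedarfen=19 Dunmere=16 Hollowpine=12 Ironridge=9 Juniper=8 → close Hollowpine (overflow 7)
  12÷4 = 3 each, +1 to first 0
Round 3: Cedarfen=22 Dunmere=19 Ironridge=12 Juniper=11 → close Cedarfen (overflow 8)
  22÷3 = 7 each, +1 to first 1
Round 4: Dunmere=27 Ironridge=19 Juniper=18 → close Juniper (overflow 13)
  18÷2 = 9 each, +1 to first 0
Round 5: Dunmere=36 Ironridge=28 → close Dunmere (overflow 21)
  36÷1 = 36 each, +1 to first 0

Closure order: Briarlake, Hollowpine, Cedarfen, Juniper, Dunmere
Last habitat: Ironridge with 64 animals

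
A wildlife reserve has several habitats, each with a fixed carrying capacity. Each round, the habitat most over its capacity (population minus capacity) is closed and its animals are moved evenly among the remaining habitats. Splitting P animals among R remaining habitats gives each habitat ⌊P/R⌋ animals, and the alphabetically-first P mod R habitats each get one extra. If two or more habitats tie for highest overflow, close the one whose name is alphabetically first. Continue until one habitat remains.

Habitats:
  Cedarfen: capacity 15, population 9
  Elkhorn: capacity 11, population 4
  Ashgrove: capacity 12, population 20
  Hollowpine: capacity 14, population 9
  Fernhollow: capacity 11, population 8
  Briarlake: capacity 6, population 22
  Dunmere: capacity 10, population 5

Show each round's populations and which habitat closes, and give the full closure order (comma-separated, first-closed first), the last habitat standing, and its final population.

Closure order: Briarlake, Ashgrove, Fernhollow, Dunmere, Cedarfen, Elkhorn
Last habitat: Hollowpine with 77 animals

Round 1: Ashgrove=20 Briarlake=22 Cedarfen=9 Dunmere=5 Elkhorn=4 Fernhollow=8 Hollowpine=9 → close Briarlake (overflow 16)
  22÷6 = 3 each, +1 to first 4
Round 2: Ashgrove=24 Cedarfen=13 Dunmere=9 Elkhorn=8 Fernhollow=11 Hollowpine=12 → close Ashgrove (overflow 12)
  24÷5 = 4 each, +1 to first 4
Round 3: Cedarfen=18 Dunmere=14 Elkhorn=13 Fernhollow=16 Hollowpine=16 → close Fernhollow (overflow 5)
  16÷4 = 4 each, +1 to first 0
Round 4: Cedarfen=22 Dunmere=18 Elkhorn=17 Hollowpine=20 → close Dunmere (overflow 8)
  18÷3 = 6 each, +1 to first 0
Round 5: Cedarfen=28 Elkhorn=23 Hollowpine=26 → close Cedarfen (overflow 13)
  28÷2 = 14 each, +1 to first 0
Round 6: Elkhorn=37 Hollowpine=40 → close Elkhorn (overflow 26)
  37÷1 = 37 each, +1 to first 0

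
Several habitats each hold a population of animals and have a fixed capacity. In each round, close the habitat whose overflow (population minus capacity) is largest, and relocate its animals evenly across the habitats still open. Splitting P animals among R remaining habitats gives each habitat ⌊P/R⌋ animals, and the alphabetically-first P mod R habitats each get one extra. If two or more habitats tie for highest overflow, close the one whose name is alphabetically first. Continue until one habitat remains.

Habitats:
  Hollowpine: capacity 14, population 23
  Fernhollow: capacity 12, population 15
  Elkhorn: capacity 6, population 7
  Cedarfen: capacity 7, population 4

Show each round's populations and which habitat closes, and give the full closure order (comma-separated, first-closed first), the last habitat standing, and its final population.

Round 1: Cedarfen=4 Elkhorn=7 Fernhollow=15 Hollowpine=23 → close Hollowpine (overflow 9)
  23÷3 = 7 each, +1 to first 2
Round 2: Cedarfen=12 Elkhorn=15 Fernhollow=22 → close Fernhollow (overflow 10)
  22÷2 = 11 each, +1 to first 0
Round 3: Cedarfen=23 Elkhorn=26 → close Elkhorn (overflow 20)
  26÷1 = 26 each, +1 to first 0

Closure order: Hollowpine, Fernhollow, Elkhorn
Last habitat: Cedarfen with 49 animals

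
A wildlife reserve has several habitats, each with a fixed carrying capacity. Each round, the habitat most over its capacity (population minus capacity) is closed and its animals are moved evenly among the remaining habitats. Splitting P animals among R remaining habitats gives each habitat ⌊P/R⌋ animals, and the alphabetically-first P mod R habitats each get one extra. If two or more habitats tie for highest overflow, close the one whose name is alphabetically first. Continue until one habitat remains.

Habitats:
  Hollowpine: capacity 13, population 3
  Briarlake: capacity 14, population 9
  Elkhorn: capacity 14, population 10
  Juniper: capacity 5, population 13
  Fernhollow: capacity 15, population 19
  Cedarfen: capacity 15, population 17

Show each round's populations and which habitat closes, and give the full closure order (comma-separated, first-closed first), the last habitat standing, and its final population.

Round 1: Briarlake=9 Cedarfen=17 Elkhorn=10 Fernhollow=19 Hollowpine=3 Juniper=13 → close Juniper (overflow 8)
  13÷5 = 2 each, +1 to first 3
Round 2: Briarlake=12 Cedarfen=20 Elkhorn=13 Fernhollow=21 Hollowpine=5 → close Fernhollow (overflow 6)
  21÷4 = 5 each, +1 to first 1
Round 3: Briarlake=18 Cedarfen=25 Elkhorn=18 Hollowpine=10 → close Cedarfen (overflow 10)
  25÷3 = 8 each, +1 to first 1
Round 4: Briarlake=27 Elkhorn=26 Hollowpine=18 → close Briarlake (overflow 13)
  27÷2 = 13 each, +1 to first 1
Round 5: Elkhorn=40 Hollowpine=31 → close Elkhorn (overflow 26)
  40÷1 = 40 each, +1 to first 0

Closure order: Juniper, Fernhollow, Cedarfen, Briarlake, Elkhorn
Last habitat: Hollowpine with 71 animals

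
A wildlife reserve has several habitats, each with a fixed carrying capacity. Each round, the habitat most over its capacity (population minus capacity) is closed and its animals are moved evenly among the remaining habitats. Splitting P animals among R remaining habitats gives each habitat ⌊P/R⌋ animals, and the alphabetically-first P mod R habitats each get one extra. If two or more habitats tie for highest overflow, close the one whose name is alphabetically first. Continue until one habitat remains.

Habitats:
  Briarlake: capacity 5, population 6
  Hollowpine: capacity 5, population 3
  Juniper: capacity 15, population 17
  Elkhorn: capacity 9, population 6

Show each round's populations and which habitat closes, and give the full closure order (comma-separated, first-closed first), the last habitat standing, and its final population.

Round 1: Briarlake=6 Elkhorn=6 Hollowpine=3 Juniper=17 → close Juniper (overflow 2)
  17÷3 = 5 each, +1 to first 2
Round 2: Briarlake=12 Elkhorn=12 Hollowpine=8 → close Briarlake (overflow 7)
  12÷2 = 6 each, +1 to first 0
Round 3: Elkhorn=18 Hollowpine=14 → close Elkhorn (overflow 9)
  18÷1 = 18 each, +1 to first 0

Closure order: Juniper, Briarlake, Elkhorn
Last habitat: Hollowpine with 32 animals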